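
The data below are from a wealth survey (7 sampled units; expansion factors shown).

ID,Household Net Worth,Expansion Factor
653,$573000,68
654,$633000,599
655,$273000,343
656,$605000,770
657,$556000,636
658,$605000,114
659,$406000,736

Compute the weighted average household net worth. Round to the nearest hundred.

Weighted sum = 573000×68 + 633000×599 + 273000×343 + 605000×770 + 556000×636 + 605000×114 + 406000×736
  = 1699022000
Sum of weights = 68 + 599 + 343 + 770 + 636 + 114 + 736 = 3266
Weighted mean = 1699022000 / 3266 = 520214.94

520200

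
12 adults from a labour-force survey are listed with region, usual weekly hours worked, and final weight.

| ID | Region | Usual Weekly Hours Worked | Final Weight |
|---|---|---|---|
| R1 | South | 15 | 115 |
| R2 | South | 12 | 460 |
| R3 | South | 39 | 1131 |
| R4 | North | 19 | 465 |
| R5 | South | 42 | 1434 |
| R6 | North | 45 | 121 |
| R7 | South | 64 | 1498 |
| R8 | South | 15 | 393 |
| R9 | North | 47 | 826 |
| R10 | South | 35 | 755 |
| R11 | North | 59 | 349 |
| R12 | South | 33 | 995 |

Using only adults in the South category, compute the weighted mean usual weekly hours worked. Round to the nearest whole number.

South rows: R1, R2, R3, R5, R7, R8, R10, R12
Weighted sum = 15×115 + 12×460 + 39×1131 + 42×1434 + 64×1498 + 15×393 + 35×755 + 33×995
  = 272609
Sum of weights = 6781
Weighted mean = 272609 / 6781 = 40.201888

40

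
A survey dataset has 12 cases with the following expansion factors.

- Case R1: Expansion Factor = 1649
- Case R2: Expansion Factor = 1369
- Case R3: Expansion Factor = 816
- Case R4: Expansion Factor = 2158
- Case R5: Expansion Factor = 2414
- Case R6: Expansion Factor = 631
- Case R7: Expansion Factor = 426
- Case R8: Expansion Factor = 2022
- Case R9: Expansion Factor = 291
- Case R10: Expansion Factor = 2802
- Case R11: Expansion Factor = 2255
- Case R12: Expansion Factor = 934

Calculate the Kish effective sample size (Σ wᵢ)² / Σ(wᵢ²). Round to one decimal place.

Σ wᵢ = 1649 + 1369 + 816 + 2158 + 2414 + 631 + 426 + 2022 + 291 + 2802 + 2255 + 934 = 17767
Σ wᵢ² = 34304965
n_eff = 17767² / 34304965 = 315666289 / 34304965 = 9.2017668

9.2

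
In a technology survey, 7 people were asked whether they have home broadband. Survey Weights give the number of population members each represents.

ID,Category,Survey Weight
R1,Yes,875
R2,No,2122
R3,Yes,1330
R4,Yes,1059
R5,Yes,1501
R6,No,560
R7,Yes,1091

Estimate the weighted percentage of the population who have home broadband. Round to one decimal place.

Sum of weights for 'Yes' = 875 + 1330 + 1059 + 1501 + 1091 = 5856
Total weight = 875 + 2122 + 1330 + 1059 + 1501 + 560 + 1091 = 8538
Weighted proportion = 5856 / 8538 = 0.68587491 → 68.587491%

68.6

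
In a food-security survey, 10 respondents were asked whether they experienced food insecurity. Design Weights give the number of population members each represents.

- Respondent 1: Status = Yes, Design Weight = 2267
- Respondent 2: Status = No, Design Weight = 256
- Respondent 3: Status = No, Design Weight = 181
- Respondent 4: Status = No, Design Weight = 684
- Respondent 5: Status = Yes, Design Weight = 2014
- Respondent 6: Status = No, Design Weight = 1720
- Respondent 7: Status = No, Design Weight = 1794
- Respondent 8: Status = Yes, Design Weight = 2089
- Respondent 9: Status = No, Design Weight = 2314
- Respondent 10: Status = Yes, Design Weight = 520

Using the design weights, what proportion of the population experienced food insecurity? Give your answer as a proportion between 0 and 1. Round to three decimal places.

Sum of weights for 'Yes' = 2267 + 2014 + 2089 + 520 = 6890
Total weight = 2267 + 256 + 181 + 684 + 2014 + 1720 + 1794 + 2089 + 2314 + 520 = 13839
Weighted proportion = 6890 / 13839 = 0.49786834

0.498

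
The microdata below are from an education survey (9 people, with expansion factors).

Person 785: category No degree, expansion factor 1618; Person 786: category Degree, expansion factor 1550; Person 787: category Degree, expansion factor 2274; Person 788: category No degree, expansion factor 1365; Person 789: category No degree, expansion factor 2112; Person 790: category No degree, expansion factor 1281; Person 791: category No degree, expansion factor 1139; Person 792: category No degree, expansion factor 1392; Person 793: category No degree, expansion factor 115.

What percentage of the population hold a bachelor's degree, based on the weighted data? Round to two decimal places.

Sum of weights for 'Degree' = 1550 + 2274 = 3824
Total weight = 1618 + 1550 + 2274 + 1365 + 2112 + 1281 + 1139 + 1392 + 115 = 12846
Weighted proportion = 3824 / 12846 = 0.29768021 → 29.768021%

29.77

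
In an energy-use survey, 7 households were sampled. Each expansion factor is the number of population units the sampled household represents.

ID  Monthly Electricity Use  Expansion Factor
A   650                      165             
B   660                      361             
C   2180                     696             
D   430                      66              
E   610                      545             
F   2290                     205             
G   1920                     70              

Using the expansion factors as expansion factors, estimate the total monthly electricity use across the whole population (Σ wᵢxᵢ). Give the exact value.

Weighted total = 650×165 + 660×361 + 2180×696 + 430×66 + 610×545 + 2290×205 + 1920×70
  = 107250 + 238260 + 1517280 + 28380 + 332450 + 469450 + 134400 = 2827470

2827470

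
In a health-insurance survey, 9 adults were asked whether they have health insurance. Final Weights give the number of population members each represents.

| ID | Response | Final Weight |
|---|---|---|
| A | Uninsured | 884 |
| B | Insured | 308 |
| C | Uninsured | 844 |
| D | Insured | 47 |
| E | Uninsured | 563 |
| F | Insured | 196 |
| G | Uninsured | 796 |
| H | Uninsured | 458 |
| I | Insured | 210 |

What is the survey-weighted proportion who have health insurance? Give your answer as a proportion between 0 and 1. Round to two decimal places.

Sum of weights for 'Insured' = 308 + 47 + 196 + 210 = 761
Total weight = 884 + 308 + 844 + 47 + 563 + 196 + 796 + 458 + 210 = 4306
Weighted proportion = 761 / 4306 = 0.17673014

0.18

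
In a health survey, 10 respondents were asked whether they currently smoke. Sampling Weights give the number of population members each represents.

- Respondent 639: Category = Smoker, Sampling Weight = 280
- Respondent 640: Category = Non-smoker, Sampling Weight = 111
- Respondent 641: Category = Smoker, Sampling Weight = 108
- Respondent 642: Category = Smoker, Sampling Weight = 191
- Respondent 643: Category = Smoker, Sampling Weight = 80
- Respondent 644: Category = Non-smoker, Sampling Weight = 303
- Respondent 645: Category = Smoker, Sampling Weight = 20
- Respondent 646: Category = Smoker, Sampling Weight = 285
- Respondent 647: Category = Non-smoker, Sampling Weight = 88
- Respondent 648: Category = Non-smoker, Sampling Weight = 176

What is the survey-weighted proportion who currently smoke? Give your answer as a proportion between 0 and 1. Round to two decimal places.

Sum of weights for 'Smoker' = 280 + 108 + 191 + 80 + 20 + 285 = 964
Total weight = 280 + 111 + 108 + 191 + 80 + 303 + 20 + 285 + 88 + 176 = 1642
Weighted proportion = 964 / 1642 = 0.58708892

0.59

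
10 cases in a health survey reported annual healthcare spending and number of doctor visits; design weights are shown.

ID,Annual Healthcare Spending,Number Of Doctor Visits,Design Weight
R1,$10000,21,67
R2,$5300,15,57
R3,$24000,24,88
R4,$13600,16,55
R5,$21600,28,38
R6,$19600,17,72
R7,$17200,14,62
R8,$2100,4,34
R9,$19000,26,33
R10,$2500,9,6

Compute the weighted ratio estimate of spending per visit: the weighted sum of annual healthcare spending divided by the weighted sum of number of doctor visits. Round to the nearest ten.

Σ wᵢ·y = 7843900
Σ wᵢ·x = 21×67 + 15×57 + 24×88 + 16×55 + 28×38 + 17×72 + 14×62 + 4×34 + 26×33 + 9×6
  = 9458
Ratio = 7843900 / 9458 = 829.34024

830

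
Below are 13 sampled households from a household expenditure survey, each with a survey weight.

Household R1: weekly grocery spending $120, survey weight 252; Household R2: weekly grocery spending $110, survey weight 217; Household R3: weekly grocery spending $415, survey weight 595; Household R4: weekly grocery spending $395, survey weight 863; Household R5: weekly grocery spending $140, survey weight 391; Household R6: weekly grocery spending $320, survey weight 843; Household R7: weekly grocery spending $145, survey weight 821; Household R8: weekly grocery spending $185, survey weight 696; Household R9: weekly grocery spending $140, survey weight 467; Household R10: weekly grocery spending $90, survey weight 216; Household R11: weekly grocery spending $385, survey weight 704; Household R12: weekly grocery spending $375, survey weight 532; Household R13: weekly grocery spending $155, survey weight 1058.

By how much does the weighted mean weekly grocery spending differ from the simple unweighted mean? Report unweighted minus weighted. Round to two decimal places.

-23.74

Unweighted sum = 2975
Unweighted mean = 2975 / 13 = 228.84615
Weighted sum = 1933575
Sum of weights = 7655
Weighted mean = 1933575 / 7655 = 252.58981
Difference (unweighted minus weighted) = -23.743657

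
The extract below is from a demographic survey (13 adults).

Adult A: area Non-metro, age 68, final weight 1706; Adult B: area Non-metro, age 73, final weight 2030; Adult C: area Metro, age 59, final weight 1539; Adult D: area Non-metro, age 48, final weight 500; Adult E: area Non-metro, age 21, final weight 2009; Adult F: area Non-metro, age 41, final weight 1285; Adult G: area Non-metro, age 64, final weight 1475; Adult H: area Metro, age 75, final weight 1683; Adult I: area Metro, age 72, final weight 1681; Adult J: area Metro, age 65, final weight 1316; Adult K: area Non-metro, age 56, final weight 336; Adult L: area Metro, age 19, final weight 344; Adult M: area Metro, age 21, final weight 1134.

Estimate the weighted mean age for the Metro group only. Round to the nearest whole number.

Metro rows: C, H, I, J, L, M
Weighted sum = 453948
Sum of weights = 1539 + 1683 + 1681 + 1316 + 344 + 1134 = 7697
Weighted mean = 453948 / 7697 = 58.977264

59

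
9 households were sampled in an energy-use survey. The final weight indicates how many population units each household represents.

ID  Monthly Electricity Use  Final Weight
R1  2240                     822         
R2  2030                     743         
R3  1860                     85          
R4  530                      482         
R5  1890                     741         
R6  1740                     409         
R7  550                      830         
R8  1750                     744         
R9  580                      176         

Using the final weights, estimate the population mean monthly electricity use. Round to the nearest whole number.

1537

Weighted sum = 2240×822 + 2030×743 + 1860×85 + 530×482 + 1890×741 + 1740×409 + 550×830 + 1750×744 + 580×176
  = 1841280 + 1508290 + 158100 + 255460 + 1400490 + 711660 + 456500 + 1302000 + 102080 = 7735860
Sum of weights = 822 + 743 + 85 + 482 + 741 + 409 + 830 + 744 + 176 = 5032
Weighted mean = 7735860 / 5032 = 1537.3331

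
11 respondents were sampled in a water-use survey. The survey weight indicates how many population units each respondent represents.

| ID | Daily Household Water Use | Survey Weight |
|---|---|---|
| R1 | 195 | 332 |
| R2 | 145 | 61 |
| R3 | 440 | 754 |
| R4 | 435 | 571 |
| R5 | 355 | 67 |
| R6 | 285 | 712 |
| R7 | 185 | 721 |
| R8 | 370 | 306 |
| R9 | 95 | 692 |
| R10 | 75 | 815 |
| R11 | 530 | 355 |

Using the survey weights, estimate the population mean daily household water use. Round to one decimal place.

267.7

Weighted sum = 195×332 + 145×61 + 440×754 + 435×571 + 355×67 + 285×712 + 185×721 + 370×306 + 95×692 + 75×815 + 530×355
  = 1442055
Sum of weights = 332 + 61 + 754 + 571 + 67 + 712 + 721 + 306 + 692 + 815 + 355 = 5386
Weighted mean = 1442055 / 5386 = 267.74137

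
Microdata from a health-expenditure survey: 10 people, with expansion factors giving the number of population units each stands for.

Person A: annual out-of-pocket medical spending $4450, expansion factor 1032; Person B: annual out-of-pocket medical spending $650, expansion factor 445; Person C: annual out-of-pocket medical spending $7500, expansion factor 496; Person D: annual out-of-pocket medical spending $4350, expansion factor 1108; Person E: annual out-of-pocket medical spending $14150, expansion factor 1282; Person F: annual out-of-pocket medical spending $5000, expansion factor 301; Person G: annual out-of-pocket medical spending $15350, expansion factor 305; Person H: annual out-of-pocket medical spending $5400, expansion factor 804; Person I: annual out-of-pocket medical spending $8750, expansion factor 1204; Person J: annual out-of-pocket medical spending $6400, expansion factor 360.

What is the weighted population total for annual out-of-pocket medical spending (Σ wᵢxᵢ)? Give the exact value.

54929100

Weighted total = 54929100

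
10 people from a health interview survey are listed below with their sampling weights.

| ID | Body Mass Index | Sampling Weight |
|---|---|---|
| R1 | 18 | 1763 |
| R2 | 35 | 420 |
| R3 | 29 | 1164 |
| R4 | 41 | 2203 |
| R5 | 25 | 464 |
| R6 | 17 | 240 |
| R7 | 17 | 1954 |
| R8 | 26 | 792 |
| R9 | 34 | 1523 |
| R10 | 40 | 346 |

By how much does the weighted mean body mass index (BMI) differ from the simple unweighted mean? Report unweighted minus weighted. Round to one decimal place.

0.1

Unweighted sum = 18 + 35 + 29 + 41 + 25 + 17 + 17 + 26 + 34 + 40 = 282
Unweighted mean = 282 / 10 = 28.2
Weighted sum = 18×1763 + 35×420 + 29×1164 + 41×2203 + 25×464 + 17×240 + 17×1954 + 26×792 + 34×1523 + 40×346
  = 305625
Sum of weights = 1763 + 420 + 1164 + 2203 + 464 + 240 + 1954 + 792 + 1523 + 346 = 10869
Weighted mean = 305625 / 10869 = 28.118962
Difference (unweighted minus weighted) = 0.081037814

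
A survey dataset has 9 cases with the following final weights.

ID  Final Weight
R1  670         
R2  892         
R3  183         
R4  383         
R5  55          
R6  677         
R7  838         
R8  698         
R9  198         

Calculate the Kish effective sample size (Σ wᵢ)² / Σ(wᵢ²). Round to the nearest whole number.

7

Σ wᵢ = 670 + 892 + 183 + 383 + 55 + 677 + 838 + 698 + 198 = 4594
Σ wᵢ² = 448900 + 795664 + 33489 + 146689 + 3025 + 458329 + 702244 + 487204 + 39204 = 3114748
n_eff = 4594² / 3114748 = 21104836 / 3114748 = 6.7757764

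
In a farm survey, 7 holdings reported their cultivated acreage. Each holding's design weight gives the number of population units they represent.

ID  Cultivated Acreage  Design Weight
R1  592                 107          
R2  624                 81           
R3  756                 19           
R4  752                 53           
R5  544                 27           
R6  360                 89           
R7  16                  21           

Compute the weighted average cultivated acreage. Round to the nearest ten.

Weighted sum = 592×107 + 624×81 + 756×19 + 752×53 + 544×27 + 360×89 + 16×21
  = 63344 + 50544 + 14364 + 39856 + 14688 + 32040 + 336 = 215172
Sum of weights = 397
Weighted mean = 215172 / 397 = 541.99496

540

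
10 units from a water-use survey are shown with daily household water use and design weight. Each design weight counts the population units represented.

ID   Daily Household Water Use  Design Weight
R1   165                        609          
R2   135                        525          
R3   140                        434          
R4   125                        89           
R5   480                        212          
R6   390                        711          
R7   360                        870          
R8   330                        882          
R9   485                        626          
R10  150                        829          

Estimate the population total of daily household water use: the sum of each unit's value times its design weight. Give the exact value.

1654515

Weighted total = 1654515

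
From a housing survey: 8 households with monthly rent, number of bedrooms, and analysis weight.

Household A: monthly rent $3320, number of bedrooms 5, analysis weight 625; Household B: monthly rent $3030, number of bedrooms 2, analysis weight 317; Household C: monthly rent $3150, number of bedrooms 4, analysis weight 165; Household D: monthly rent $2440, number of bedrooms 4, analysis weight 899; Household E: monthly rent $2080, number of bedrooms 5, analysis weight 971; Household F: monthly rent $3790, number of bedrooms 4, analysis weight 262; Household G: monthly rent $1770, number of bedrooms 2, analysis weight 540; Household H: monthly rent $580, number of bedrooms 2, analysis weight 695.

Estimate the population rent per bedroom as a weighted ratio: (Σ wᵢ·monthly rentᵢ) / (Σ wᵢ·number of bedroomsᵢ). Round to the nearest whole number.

618

Σ wᵢ·y = 3320×625 + 3030×317 + 3150×165 + 2440×899 + 2080×971 + 3790×262 + 1770×540 + 580×695
  = 2075000 + 960510 + 519750 + 2193560 + 2019680 + 992980 + 955800 + 403100 = 10120380
Σ wᵢ·x = 5×625 + 2×317 + 4×165 + 4×899 + 5×971 + 4×262 + 2×540 + 2×695
  = 3125 + 634 + 660 + 3596 + 4855 + 1048 + 1080 + 1390 = 16388
Ratio = 10120380 / 16388 = 617.54821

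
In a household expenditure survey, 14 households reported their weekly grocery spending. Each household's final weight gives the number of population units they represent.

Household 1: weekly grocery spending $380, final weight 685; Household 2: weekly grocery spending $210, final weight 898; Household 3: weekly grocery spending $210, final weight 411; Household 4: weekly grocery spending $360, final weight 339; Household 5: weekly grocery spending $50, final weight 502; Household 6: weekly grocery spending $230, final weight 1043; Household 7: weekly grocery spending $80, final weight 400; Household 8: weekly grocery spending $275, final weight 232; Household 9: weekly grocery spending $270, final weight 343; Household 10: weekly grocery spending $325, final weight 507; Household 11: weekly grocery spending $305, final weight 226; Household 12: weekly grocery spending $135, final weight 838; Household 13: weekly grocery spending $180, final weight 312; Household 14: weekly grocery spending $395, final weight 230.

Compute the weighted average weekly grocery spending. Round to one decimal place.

Weighted sum = 1604475
Sum of weights = 6966
Weighted mean = 1604475 / 6966 = 230.32946

230.3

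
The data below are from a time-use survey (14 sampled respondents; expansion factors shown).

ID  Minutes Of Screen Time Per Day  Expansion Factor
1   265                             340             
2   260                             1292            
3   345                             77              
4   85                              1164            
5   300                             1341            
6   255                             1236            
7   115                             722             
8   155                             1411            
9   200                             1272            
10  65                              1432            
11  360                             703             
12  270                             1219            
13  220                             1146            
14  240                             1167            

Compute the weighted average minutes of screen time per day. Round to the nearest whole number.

Weighted sum = 3032630
Sum of weights = 14522
Weighted mean = 3032630 / 14522 = 208.83005

209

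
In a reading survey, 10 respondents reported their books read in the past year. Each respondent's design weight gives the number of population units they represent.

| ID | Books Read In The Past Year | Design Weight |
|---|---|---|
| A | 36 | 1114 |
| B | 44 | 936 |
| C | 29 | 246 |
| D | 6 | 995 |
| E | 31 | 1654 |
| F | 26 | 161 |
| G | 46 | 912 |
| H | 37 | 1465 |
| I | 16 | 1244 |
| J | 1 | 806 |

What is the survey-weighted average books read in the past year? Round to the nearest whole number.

Weighted sum = 36×1114 + 44×936 + 29×246 + 6×995 + 31×1654 + 26×161 + 46×912 + 37×1465 + 16×1244 + 1×806
  = 40104 + 41184 + 7134 + 5970 + 51274 + 4186 + 41952 + 54205 + 19904 + 806 = 266719
Sum of weights = 1114 + 936 + 246 + 995 + 1654 + 161 + 912 + 1465 + 1244 + 806 = 9533
Weighted mean = 266719 / 9533 = 27.978496

28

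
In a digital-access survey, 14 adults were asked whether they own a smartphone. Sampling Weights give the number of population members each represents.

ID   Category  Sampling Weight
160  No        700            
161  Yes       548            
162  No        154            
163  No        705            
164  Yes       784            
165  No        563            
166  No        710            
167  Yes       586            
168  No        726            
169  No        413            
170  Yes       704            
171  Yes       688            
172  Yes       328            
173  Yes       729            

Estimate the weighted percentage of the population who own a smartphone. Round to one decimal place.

Sum of weights for 'Yes' = 548 + 784 + 586 + 704 + 688 + 328 + 729 = 4367
Total weight = 8338
Weighted proportion = 4367 / 8338 = 0.5237467 → 52.37467%

52.4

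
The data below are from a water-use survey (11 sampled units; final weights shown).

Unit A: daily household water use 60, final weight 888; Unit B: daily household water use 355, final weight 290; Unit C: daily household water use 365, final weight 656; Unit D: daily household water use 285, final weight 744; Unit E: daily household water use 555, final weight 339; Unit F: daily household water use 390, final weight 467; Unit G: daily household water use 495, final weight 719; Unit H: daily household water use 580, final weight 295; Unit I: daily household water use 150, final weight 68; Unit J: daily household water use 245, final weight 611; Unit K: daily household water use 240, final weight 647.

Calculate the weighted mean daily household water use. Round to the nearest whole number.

Weighted sum = 60×888 + 355×290 + 365×656 + 285×744 + 555×339 + 390×467 + 495×719 + 580×295 + 150×68 + 245×611 + 240×647
  = 1820165
Sum of weights = 5724
Weighted mean = 1820165 / 5724 = 317.98829

318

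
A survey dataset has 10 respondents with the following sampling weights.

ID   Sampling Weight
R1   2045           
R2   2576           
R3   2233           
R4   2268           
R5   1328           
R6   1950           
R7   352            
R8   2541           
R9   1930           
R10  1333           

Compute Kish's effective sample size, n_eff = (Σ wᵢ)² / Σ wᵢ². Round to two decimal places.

8.92

Σ wᵢ = 2045 + 2576 + 2233 + 2268 + 1328 + 1950 + 352 + 2541 + 1930 + 1333 = 18556
Σ wᵢ² = 4182025 + 6635776 + 4986289 + 5143824 + 1763584 + 3802500 + 123904 + 6456681 + 3724900 + 1776889 = 38596372
n_eff = 18556² / 38596372 = 344325136 / 38596372 = 8.9211788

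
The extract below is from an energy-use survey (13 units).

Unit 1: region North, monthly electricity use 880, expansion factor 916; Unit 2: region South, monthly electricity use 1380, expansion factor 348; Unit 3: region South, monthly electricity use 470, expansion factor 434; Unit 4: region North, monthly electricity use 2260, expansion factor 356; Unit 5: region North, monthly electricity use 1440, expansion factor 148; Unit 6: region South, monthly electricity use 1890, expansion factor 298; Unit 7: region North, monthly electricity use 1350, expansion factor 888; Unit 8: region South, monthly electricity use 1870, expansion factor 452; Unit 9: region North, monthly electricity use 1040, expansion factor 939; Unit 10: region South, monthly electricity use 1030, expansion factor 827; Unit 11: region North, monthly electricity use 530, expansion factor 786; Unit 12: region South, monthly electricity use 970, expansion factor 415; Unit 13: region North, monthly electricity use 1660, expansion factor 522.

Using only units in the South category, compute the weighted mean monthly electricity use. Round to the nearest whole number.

1207

South rows: 2, 3, 6, 8, 10, 12
Weighted sum = 1380×348 + 470×434 + 1890×298 + 1870×452 + 1030×827 + 970×415
  = 3347040
Sum of weights = 2774
Weighted mean = 3347040 / 2774 = 1206.5753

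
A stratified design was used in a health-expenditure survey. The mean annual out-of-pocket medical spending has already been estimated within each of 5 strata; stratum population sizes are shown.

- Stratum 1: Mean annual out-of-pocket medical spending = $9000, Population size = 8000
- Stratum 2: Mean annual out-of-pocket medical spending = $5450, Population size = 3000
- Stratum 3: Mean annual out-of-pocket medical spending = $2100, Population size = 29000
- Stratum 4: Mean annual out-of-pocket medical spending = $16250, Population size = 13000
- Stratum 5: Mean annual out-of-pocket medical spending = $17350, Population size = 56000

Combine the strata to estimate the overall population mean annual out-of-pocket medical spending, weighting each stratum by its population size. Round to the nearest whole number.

Σ Nₕ·x̄ₕ = 9000×8000 + 5450×3000 + 2100×29000 + 16250×13000 + 17350×56000
  = 1332100000
Σ Nₕ = 8000 + 3000 + 29000 + 13000 + 56000 = 109000
Overall mean = 1332100000 / 109000 = 12221.101

12221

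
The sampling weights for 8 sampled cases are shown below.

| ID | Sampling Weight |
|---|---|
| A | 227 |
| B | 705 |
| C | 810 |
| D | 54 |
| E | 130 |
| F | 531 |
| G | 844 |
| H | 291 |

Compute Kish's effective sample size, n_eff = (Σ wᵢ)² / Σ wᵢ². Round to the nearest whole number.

6

Σ wᵢ = 227 + 705 + 810 + 54 + 130 + 531 + 844 + 291 = 3592
Σ wᵢ² = 51529 + 497025 + 656100 + 2916 + 16900 + 281961 + 712336 + 84681 = 2303448
n_eff = 3592² / 2303448 = 12902464 / 2303448 = 5.6013698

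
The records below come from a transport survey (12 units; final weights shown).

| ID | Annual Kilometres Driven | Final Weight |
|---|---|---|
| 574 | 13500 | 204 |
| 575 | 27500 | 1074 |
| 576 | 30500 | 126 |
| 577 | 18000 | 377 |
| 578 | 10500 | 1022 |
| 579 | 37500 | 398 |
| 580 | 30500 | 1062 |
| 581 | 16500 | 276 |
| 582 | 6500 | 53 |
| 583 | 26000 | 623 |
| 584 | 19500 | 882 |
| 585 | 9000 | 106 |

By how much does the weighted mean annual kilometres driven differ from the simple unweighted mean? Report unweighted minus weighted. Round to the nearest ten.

-2150

Unweighted sum = 13500 + 27500 + 30500 + 18000 + 10500 + 37500 + 30500 + 16500 + 6500 + 26000 + 19500 + 9000 = 245500
Unweighted mean = 245500 / 12 = 20458.333
Weighted sum = 13500×204 + 27500×1074 + 30500×126 + 18000×377 + 10500×1022 + 37500×398 + 30500×1062 + 16500×276 + 6500×53 + 26000×623 + 19500×882 + 9000×106
  = 2754000 + 29535000 + 3843000 + 6786000 + 10731000 + 14925000 + 32391000 + 4554000 + 344500 + 16198000 + 17199000 + 954000 = 140214500
Sum of weights = 204 + 1074 + 126 + 377 + 1022 + 398 + 1062 + 276 + 53 + 623 + 882 + 106 = 6203
Weighted mean = 140214500 / 6203 = 22604.304
Difference (unweighted minus weighted) = -2145.971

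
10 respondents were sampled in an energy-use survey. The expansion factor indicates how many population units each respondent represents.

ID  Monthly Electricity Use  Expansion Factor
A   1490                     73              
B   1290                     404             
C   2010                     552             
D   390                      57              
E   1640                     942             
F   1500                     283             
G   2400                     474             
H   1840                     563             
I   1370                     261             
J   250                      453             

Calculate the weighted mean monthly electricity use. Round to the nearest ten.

1570

Weighted sum = 1490×73 + 1290×404 + 2010×552 + 390×57 + 1640×942 + 1500×283 + 2400×474 + 1840×563 + 1370×261 + 250×453
  = 108770 + 521160 + 1109520 + 22230 + 1544880 + 424500 + 1137600 + 1035920 + 357570 + 113250 = 6375400
Sum of weights = 4062
Weighted mean = 6375400 / 4062 = 1569.5224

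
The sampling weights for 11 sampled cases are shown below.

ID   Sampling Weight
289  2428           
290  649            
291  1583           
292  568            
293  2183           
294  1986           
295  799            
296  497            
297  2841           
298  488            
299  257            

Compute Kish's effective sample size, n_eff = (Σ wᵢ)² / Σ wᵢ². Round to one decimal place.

Σ wᵢ = 2428 + 649 + 1583 + 568 + 2183 + 1986 + 799 + 497 + 2841 + 488 + 257 = 14279
Σ wᵢ² = 27115467
n_eff = 14279² / 27115467 = 203889841 / 27115467 = 7.5193188

7.5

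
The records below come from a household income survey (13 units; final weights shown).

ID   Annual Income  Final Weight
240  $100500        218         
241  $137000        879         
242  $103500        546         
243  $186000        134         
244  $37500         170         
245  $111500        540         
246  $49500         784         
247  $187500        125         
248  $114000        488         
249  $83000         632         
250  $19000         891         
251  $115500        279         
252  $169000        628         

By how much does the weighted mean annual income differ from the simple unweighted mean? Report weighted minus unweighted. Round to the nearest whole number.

Unweighted sum = 1413500
Unweighted mean = 1413500 / 13 = 108730.77
Weighted sum = 615971000
Sum of weights = 6314
Weighted mean = 615971000 / 6314 = 97556.383
Difference (weighted minus unweighted) = -11174.387

-11174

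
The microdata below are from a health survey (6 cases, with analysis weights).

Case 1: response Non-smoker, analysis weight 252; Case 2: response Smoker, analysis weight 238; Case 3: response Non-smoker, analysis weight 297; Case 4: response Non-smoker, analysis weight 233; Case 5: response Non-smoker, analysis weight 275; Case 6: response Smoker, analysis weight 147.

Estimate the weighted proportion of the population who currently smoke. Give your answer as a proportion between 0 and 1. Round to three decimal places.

0.267

Sum of weights for 'Smoker' = 238 + 147 = 385
Total weight = 252 + 238 + 297 + 233 + 275 + 147 = 1442
Weighted proportion = 385 / 1442 = 0.26699029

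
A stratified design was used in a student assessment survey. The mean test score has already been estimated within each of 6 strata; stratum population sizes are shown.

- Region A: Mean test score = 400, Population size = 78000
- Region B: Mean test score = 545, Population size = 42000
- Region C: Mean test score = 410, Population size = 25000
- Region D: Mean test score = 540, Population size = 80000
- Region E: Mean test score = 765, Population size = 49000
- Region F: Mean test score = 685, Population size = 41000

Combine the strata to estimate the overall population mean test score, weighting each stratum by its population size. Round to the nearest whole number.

Σ Nₕ·x̄ₕ = 400×78000 + 545×42000 + 410×25000 + 540×80000 + 765×49000 + 685×41000
  = 31200000 + 22890000 + 10250000 + 43200000 + 37485000 + 28085000 = 173110000
Σ Nₕ = 78000 + 42000 + 25000 + 80000 + 49000 + 41000 = 315000
Overall mean = 173110000 / 315000 = 549.55556

550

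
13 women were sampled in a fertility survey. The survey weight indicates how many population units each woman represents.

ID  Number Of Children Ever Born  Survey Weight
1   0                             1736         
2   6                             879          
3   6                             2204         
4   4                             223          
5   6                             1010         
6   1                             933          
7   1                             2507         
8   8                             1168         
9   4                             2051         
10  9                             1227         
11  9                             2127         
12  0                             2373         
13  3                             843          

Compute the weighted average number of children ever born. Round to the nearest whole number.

Weighted sum = 79153
Sum of weights = 19281
Weighted mean = 79153 / 19281 = 4.1052331

4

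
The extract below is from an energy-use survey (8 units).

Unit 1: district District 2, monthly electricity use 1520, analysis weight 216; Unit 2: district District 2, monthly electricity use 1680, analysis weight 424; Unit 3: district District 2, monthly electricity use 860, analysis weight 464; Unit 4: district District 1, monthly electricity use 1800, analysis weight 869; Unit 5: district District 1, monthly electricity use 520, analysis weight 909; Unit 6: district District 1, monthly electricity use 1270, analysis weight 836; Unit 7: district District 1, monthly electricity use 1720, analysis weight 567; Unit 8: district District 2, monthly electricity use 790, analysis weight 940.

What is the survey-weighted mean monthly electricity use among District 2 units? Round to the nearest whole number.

1068

District 2 rows: 1, 2, 3, 8
Weighted sum = 1520×216 + 1680×424 + 860×464 + 790×940
  = 328320 + 712320 + 399040 + 742600 = 2182280
Sum of weights = 2044
Weighted mean = 2182280 / 2044 = 1067.6517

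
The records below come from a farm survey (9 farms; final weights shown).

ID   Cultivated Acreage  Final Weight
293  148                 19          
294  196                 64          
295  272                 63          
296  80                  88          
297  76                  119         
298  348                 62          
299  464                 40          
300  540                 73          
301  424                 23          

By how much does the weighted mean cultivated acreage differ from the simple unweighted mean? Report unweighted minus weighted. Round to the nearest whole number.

Unweighted sum = 148 + 196 + 272 + 80 + 76 + 348 + 464 + 540 + 424 = 2548
Unweighted mean = 2548 / 9 = 283.11111
Weighted sum = 148×19 + 196×64 + 272×63 + 80×88 + 76×119 + 348×62 + 464×40 + 540×73 + 424×23
  = 137884
Sum of weights = 19 + 64 + 63 + 88 + 119 + 62 + 40 + 73 + 23 = 551
Weighted mean = 137884 / 551 = 250.24319
Difference (unweighted minus weighted) = 32.867917

33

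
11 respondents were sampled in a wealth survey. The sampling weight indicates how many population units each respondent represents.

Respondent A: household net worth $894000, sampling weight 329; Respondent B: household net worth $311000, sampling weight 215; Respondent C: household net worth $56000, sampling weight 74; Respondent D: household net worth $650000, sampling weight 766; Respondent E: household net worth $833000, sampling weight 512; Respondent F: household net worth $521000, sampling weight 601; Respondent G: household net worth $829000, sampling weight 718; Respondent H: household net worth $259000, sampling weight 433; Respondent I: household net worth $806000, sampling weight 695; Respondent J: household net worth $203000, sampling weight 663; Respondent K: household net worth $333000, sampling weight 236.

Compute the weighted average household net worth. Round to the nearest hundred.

588200

Weighted sum = 894000×329 + 311000×215 + 56000×74 + 650000×766 + 833000×512 + 521000×601 + 829000×718 + 259000×433 + 806000×695 + 203000×663 + 333000×236
  = 294126000 + 66865000 + 4144000 + 497900000 + 426496000 + 313121000 + 595222000 + 112147000 + 560170000 + 134589000 + 78588000 = 3083368000
Sum of weights = 5242
Weighted mean = 3083368000 / 5242 = 588204.5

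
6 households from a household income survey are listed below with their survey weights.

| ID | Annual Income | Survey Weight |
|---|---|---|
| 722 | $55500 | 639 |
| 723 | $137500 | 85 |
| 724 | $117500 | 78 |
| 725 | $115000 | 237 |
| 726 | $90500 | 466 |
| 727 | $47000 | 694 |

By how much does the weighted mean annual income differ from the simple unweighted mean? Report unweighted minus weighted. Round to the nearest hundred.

21800

Unweighted sum = 55500 + 137500 + 117500 + 115000 + 90500 + 47000 = 563000
Unweighted mean = 563000 / 6 = 93833.333
Weighted sum = 55500×639 + 137500×85 + 117500×78 + 115000×237 + 90500×466 + 47000×694
  = 35464500 + 11687500 + 9165000 + 27255000 + 42173000 + 32618000 = 158363000
Sum of weights = 639 + 85 + 78 + 237 + 466 + 694 = 2199
Weighted mean = 158363000 / 2199 = 72015.916
Difference (unweighted minus weighted) = 21817.417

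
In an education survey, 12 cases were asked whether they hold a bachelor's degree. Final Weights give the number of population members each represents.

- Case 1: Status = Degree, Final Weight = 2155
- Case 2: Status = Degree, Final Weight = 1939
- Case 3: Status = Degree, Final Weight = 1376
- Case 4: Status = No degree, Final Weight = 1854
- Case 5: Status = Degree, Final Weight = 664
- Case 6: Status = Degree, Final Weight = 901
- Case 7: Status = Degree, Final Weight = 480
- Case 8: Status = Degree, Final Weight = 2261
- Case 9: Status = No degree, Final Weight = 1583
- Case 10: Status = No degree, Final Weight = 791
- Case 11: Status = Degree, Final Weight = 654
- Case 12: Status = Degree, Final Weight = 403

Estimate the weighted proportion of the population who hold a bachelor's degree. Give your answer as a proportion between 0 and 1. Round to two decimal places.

0.72

Sum of weights for 'Degree' = 2155 + 1939 + 1376 + 664 + 901 + 480 + 2261 + 654 + 403 = 10833
Total weight = 2155 + 1939 + 1376 + 1854 + 664 + 901 + 480 + 2261 + 1583 + 791 + 654 + 403 = 15061
Weighted proportion = 10833 / 15061 = 0.71927495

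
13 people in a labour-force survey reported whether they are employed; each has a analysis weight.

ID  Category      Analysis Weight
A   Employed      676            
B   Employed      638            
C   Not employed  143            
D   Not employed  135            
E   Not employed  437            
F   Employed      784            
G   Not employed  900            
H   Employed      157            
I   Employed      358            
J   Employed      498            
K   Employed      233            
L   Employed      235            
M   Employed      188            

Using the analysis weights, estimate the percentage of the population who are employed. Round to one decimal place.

70.0

Sum of weights for 'Employed' = 676 + 638 + 784 + 157 + 358 + 498 + 233 + 235 + 188 = 3767
Total weight = 5382
Weighted proportion = 3767 / 5382 = 0.69992568 → 69.992568%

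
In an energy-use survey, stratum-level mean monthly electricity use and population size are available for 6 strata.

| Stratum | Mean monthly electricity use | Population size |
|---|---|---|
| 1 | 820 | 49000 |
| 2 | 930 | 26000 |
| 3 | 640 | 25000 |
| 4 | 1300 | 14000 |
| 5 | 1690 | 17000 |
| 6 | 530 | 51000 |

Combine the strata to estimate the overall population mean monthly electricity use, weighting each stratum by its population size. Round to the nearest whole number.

Σ Nₕ·x̄ₕ = 820×49000 + 930×26000 + 640×25000 + 1300×14000 + 1690×17000 + 530×51000
  = 40180000 + 24180000 + 16000000 + 18200000 + 28730000 + 27030000 = 154320000
Σ Nₕ = 49000 + 26000 + 25000 + 14000 + 17000 + 51000 = 182000
Overall mean = 154320000 / 182000 = 847.91209

848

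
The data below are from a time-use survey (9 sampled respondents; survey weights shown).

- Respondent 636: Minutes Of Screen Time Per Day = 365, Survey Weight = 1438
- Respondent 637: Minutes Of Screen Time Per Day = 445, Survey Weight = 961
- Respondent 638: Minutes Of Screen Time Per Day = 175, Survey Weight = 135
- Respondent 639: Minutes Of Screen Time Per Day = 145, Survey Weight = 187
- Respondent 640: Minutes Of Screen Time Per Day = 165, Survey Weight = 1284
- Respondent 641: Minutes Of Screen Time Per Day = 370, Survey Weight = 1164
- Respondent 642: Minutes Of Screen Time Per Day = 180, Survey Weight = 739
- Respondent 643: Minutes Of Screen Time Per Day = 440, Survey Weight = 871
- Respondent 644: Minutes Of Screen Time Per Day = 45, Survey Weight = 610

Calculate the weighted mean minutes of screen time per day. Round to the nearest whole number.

Weighted sum = 2189505
Sum of weights = 1438 + 961 + 135 + 187 + 1284 + 1164 + 739 + 871 + 610 = 7389
Weighted mean = 2189505 / 7389 = 296.31953

296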